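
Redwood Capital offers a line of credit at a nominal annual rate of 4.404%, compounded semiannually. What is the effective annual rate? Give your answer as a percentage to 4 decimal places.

4.4525%

EAR = (1 + 0.04404/2)^2 − 1.
= (1 + 0.022020)^2 − 1 = 1.044525 − 1 = 4.4525%.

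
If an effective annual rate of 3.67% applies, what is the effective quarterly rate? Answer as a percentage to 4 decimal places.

The per-quarter rate i satisfies (1 + i)^4 = 1 + 0.0367.
i = 1.0367^(1/4) − 1 = 0.0090514 = 0.9051%.

0.9051%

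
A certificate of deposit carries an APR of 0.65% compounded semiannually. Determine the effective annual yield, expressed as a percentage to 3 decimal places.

0.651%

EAR = (1 + 0.0065/2)^2 − 1.
= (1 + 0.003250)^2 − 1 = 1.006511 − 1 = 0.651%.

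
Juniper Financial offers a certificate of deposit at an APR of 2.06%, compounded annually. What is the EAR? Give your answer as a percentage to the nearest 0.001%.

2.060%

Annual compounding means the effective rate equals the nominal rate: 2.060%.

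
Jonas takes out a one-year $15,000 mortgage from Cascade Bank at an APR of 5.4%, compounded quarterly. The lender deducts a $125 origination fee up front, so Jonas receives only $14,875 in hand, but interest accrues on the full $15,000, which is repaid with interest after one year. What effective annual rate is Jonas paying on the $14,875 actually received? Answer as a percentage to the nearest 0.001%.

6.397%

Amount owed after one year: 15,000 × (1 + 0.054/4)^4 = 15,000 × 1.055103 = $15,826.55.
Effective rate on net proceeds: 15,826.55 / 14,875 − 1 = 0.063970 = 6.397%.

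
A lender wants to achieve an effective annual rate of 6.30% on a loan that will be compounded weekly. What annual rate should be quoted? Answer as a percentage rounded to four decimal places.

(1 + r/52)^52 − 1 = 0.0630, so 1 + r/52 = 1.0630^(1/52).
r/52 = 0.001176, so r = 0.061131 = 6.1131%.

6.1131%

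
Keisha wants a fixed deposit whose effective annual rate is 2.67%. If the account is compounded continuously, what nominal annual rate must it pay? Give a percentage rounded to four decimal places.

Continuous: nominal r satisfies e^r − 1 = 0.0267.
r = ln(1 + 0.0267) = ln(1.0267) = 0.026350 = 2.6350%.

2.6350%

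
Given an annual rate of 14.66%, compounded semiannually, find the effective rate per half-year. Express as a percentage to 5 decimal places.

With a nominal annual rate compounded semiannually, the periodic rate is the nominal rate divided by 2.
i = 0.1466 / 2 = 0.0733000 = 7.33000%.

7.33000%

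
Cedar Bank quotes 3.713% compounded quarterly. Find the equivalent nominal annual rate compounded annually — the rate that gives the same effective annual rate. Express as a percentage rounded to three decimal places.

EAR = (1 + 0.03713/4)^4 − 1 = 0.037650.
Compounded annually, the equivalent nominal rate is the EAR itself: 3.765%.

3.765%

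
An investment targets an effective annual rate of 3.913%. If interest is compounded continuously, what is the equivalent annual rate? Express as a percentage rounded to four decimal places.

3.8384%

Continuous: nominal r satisfies e^r − 1 = 0.03913.
r = ln(1 + 0.03913) = ln(1.03913) = 0.038384 = 3.8384%.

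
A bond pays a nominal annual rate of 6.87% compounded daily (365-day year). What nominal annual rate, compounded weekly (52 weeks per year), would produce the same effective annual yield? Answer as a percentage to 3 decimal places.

EAR = (1 + 0.0687/365)^365 − 1 = 0.071108.
Solve (1 + r/52)^52 = 1.071108: r/52 = 1.071108^(1/52) − 1 = 0.001322, so r = 0.068739 = 6.874%.

6.874%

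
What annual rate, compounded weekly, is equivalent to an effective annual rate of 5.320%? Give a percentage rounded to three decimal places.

(1 + r/52)^52 − 1 = 0.05320, so 1 + r/52 = 1.05320^(1/52).
r/52 = 0.000997, so r = 0.051859 = 5.186%.

5.186%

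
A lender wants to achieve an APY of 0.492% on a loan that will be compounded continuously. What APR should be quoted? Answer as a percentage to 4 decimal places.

0.4908%

Continuous: nominal r satisfies e^r − 1 = 0.00492.
r = ln(1 + 0.00492) = ln(1.00492) = 0.004908 = 0.4908%.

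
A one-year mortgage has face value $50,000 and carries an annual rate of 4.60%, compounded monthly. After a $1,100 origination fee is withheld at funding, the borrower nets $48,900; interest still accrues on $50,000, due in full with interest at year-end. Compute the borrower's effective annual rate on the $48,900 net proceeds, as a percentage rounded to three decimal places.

7.053%

Amount owed after one year: 50,000 × (1 + 0.0460/12)^12 = 50,000 × 1.046982 = $52,349.12.
Effective rate on net proceeds: 52,349.12 / 48,900 − 1 = 0.070534 = 7.053%.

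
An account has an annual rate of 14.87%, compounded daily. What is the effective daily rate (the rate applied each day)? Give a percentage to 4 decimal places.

0.0407%

With a nominal annual rate compounded daily, the periodic rate is the nominal rate divided by 365.
i = 0.1487 / 365 = 0.0004074 = 0.0407%.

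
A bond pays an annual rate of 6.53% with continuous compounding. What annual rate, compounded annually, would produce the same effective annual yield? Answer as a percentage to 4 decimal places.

EAR under continuous compounding: e^0.0653 − 1 = 0.067479.
Compounded annually, the equivalent nominal rate is the EAR itself: 6.7479%.

6.7479%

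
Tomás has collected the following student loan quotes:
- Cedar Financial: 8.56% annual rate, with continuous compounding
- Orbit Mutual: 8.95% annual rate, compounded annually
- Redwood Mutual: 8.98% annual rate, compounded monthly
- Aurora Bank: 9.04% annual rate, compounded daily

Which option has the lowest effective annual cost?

Cedar Financial: e^0.0856 − 1 = 8.937%
Orbit Mutual: compounded annually, EAR = 8.950%
Redwood Mutual: (1 + 0.0898/12)^12 − 1 = 9.359%
Aurora Bank: (1 + 0.0904/365)^365 − 1 = 9.460%
The lowest effective annual rate is Cedar Financial at 8.937%.

Cedar Financial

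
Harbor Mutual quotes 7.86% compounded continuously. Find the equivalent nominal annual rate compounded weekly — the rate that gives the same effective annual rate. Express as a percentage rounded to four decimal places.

7.8659%

EAR under continuous compounding: e^0.0786 − 1 = 0.081772.
Solve (1 + r/52)^52 = 1.081772: r/52 = 1.081772^(1/52) − 1 = 0.001513, so r = 0.078659 = 7.8659%.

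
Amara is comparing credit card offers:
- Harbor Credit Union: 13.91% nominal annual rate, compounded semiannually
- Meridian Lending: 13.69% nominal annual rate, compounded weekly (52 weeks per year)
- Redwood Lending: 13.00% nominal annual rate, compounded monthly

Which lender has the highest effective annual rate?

Harbor Credit Union: (1 + 0.1391/2)^2 − 1 = 14.394%
Meridian Lending: (1 + 0.1369/52)^52 − 1 = 14.651%
Redwood Lending: (1 + 0.1300/12)^12 − 1 = 13.803%
The highest effective annual rate is Meridian Lending at 14.651%.

Meridian Lending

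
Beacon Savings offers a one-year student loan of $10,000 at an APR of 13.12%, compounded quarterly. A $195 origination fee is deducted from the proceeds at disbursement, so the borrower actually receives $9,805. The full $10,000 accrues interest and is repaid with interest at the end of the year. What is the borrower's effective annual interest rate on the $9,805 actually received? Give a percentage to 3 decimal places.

16.043%

Amount owed after one year: 10,000 × (1 + 0.1312/4)^4 = 10,000 × 1.137797 = $11,377.97.
Effective rate on net proceeds: 11,377.97 / 9,805 − 1 = 0.160426 = 16.043%.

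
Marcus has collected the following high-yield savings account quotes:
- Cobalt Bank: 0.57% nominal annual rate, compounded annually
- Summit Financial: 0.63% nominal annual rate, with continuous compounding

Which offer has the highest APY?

Cobalt Bank: compounded annually, EAR = 0.570%
Summit Financial: e^0.0063 − 1 = 0.632%
The highest effective annual rate is Summit Financial at 0.632%.

Summit Financial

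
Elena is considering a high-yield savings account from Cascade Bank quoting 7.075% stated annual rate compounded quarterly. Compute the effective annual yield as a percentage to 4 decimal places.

7.2649%

EAR = (1 + 0.07075/4)^4 − 1.
= 1.072649 − 1 = 7.2649%.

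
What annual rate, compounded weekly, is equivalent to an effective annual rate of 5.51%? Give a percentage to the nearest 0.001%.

5.366%

(1 + r/52)^52 − 1 = 0.0551, so 1 + r/52 = 1.0551^(1/52).
r/52 = 0.001032, so r = 0.053663 = 5.366%.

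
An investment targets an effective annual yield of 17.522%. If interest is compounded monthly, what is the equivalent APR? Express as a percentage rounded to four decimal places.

(1 + r/12)^12 − 1 = 0.17522, so 1 + r/12 = 1.17522^(1/12).
r/12 = 0.013546, so r = 0.162546 = 16.2546%.

16.2546%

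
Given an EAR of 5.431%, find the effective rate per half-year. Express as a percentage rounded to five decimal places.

2.67960%

The per-half-year rate i satisfies (1 + i)^2 = 1 + 0.05431.
i = 1.05431^(1/2) − 1 = 0.0267960 = 2.67960%.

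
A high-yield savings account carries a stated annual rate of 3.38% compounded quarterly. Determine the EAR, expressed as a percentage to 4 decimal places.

EAR = (1 + 0.0338/4)^4 − 1.
= 1.034231 − 1 = 3.4231%.

3.4231%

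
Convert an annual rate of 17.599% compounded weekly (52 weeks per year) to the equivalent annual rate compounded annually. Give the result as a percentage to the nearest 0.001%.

EAR = (1 + 0.17599/52)^52 − 1 = 0.192072.
Compounded annually, the equivalent nominal rate is the EAR itself: 19.207%.

19.207%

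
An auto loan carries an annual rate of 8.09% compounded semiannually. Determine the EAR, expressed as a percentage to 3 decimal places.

8.254%

EAR = (1 + 0.0809/2)^2 − 1.
= (1 + 0.040450)^2 − 1 = 1.082536 − 1 = 8.254%.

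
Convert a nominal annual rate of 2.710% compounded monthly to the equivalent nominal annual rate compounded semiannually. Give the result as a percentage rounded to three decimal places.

EAR = (1 + 0.02710/12)^12 − 1 = 0.027439.
Solve (1 + r/2)^2 = 1.027439: r/2 = 1.027439^(1/2) − 1 = 0.013627, so r = 0.027253 = 2.725%.

2.725%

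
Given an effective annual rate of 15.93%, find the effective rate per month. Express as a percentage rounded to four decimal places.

1.2394%

The per-month rate i satisfies (1 + i)^12 = 1 + 0.1593.
i = 1.1593^(1/12) − 1 = 0.0123942 = 1.2394%.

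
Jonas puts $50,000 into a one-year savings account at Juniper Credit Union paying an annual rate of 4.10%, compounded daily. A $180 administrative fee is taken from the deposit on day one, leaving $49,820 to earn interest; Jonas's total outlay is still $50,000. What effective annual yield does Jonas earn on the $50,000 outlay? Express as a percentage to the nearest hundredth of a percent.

Value after one year: 49,820 × (1 + 0.0410/365)^365 = 49,820 × 1.041850 = $51,904.95.
Effective yield on the $50,000 outlay: 51,904.95 / 50,000 − 1 = 0.038099 = 3.81%.

3.81%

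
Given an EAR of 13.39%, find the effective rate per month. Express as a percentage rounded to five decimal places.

1.05269%

The per-month rate i satisfies (1 + i)^12 = 1 + 0.1339.
i = 1.1339^(1/12) − 1 = 0.0105269 = 1.05269%.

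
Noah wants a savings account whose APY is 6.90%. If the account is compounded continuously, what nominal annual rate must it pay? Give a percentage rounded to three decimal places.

6.672%

Continuous: nominal r satisfies e^r − 1 = 0.0690.
r = ln(1 + 0.0690) = ln(1.0690) = 0.066724 = 6.672%.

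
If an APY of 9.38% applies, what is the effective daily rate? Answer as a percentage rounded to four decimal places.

0.0246%

The per-day rate i satisfies (1 + i)^365 = 1 + 0.0938.
i = 1.0938^(1/365) − 1 = 0.0002457 = 0.0246%.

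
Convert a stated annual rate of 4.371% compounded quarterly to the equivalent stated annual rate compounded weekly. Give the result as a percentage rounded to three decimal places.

4.349%

EAR = (1 + 0.04371/4)^4 − 1 = 0.044432.
Solve (1 + r/52)^52 = 1.044432: r/52 = 1.044432^(1/52) − 1 = 0.000836, so r = 0.043491 = 4.349%.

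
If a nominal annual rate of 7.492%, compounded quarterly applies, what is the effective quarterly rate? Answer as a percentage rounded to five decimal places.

With a nominal annual rate compounded quarterly, the periodic rate is the nominal rate divided by 4.
i = 0.07492 / 4 = 0.0187300 = 1.87300%.

1.87300%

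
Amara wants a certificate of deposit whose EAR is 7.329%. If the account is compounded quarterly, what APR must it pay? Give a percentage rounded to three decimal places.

(1 + r/4)^4 − 1 = 0.07329, so 1 + r/4 = 1.07329^(1/4).
r/4 = 0.017839, so r = 0.071358 = 7.136%.

7.136%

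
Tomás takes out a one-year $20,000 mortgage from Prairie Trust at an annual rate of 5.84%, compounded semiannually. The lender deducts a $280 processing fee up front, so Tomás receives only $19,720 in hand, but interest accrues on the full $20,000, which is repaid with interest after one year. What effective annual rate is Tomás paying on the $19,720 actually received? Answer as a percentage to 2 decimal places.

Amount owed after one year: 20,000 × (1 + 0.0584/2)^2 = 20,000 × 1.059253 = $21,185.05.
Effective rate on net proceeds: 21,185.05 / 19,720 − 1 = 0.074293 = 7.43%.

7.43%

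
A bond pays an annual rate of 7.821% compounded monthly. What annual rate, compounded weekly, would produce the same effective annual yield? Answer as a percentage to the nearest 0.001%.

EAR = (1 + 0.07821/12)^12 − 1 = 0.081075.
Solve (1 + r/52)^52 = 1.081075: r/52 = 1.081075^(1/52) − 1 = 0.001500, so r = 0.078015 = 7.801%.

7.801%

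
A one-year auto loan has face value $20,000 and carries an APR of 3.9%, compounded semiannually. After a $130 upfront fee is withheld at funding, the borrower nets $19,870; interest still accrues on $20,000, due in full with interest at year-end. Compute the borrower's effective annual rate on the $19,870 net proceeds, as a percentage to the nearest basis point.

4.62%

Amount owed after one year: 20,000 × (1 + 0.039/2)^2 = 20,000 × 1.039380 = $20,787.61.
Effective rate on net proceeds: 20,787.61 / 19,870 − 1 = 0.046180 = 4.62%.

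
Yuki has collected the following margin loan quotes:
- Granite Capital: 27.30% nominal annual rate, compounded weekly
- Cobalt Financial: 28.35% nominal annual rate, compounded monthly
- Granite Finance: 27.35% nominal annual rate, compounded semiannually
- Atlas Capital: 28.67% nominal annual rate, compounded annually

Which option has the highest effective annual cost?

Granite Capital: (1 + 0.2730/52)^52 − 1 = 31.296%
Cobalt Financial: (1 + 0.2835/12)^12 − 1 = 32.340%
Granite Finance: (1 + 0.2735/2)^2 − 1 = 29.220%
Atlas Capital: compounded annually, EAR = 28.670%
The highest effective annual rate is Cobalt Financial at 32.340%.

Cobalt Financial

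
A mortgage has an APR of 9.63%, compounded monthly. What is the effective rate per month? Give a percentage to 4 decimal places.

0.8025%

With a nominal annual rate compounded monthly, the periodic rate is the nominal rate divided by 12.
i = 0.0963 / 12 = 0.0080250 = 0.8025%.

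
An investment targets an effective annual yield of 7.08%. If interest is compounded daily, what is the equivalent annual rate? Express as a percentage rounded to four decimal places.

(1 + r/365)^365 − 1 = 0.0708, so 1 + r/365 = 1.0708^(1/365).
r/365 = 0.000187, so r = 0.068412 = 6.8412%.

6.8412%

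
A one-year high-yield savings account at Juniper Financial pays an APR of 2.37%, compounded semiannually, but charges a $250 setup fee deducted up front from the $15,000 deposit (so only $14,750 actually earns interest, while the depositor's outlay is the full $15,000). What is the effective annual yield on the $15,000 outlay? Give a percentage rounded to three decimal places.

Value after one year: 14,750 × (1 + 0.0237/2)^2 = 14,750 × 1.023840 = $15,101.65.
Effective yield on the $15,000 outlay: 15,101.65 / 15,000 − 1 = 0.006776 = 0.678%.

0.678%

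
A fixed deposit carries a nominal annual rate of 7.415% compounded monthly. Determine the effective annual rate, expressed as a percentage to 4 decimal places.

7.6723%

EAR = (1 + 0.07415/12)^12 − 1.
= 1.076723 − 1 = 7.6723%.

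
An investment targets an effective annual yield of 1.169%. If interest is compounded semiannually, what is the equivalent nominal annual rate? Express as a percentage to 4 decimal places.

1.1656%

(1 + r/2)^2 − 1 = 0.01169, so 1 + r/2 = 1.01169^(1/2).
r/2 = 0.005828, so r = 0.011656 = 1.1656%.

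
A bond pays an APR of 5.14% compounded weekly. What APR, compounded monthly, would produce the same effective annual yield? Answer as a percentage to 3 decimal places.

EAR = (1 + 0.0514/52)^52 − 1 = 0.052717.
Solve (1 + r/12)^12 = 1.052717: r/12 = 1.052717^(1/12) − 1 = 0.004290, so r = 0.051485 = 5.148%.

5.148%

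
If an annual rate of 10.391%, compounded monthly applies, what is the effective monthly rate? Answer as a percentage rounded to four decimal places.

With a nominal annual rate compounded monthly, the periodic rate is the nominal rate divided by 12.
i = 0.10391 / 12 = 0.0086592 = 0.8659%.

0.8659%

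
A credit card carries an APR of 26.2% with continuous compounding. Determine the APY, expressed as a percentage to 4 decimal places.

29.9527%

With continuous compounding, EAR = e^0.262 − 1.
e^0.262 = 1.299527, so EAR = 0.299527 = 29.9527%.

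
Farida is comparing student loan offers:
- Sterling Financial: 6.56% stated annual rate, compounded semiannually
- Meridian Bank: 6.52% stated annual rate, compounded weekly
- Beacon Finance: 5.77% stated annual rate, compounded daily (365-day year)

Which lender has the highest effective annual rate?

Sterling Financial: (1 + 0.0656/2)^2 − 1 = 6.668%
Meridian Bank: (1 + 0.0652/52)^52 − 1 = 6.733%
Beacon Finance: (1 + 0.0577/365)^365 − 1 = 5.939%
The highest effective annual rate is Meridian Bank at 6.733%.

Meridian Bank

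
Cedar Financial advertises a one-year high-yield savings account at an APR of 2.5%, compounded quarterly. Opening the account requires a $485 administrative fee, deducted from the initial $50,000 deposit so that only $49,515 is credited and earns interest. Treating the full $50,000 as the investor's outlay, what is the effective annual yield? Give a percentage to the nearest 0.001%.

1.529%

Value after one year: 49,515 × (1 + 0.025/4)^4 = 49,515 × 1.025235 = $50,764.53.
Effective yield on the $50,000 outlay: 50,764.53 / 50,000 − 1 = 0.015291 = 1.529%.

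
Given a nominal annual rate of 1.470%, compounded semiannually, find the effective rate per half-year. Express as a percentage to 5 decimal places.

With a nominal annual rate compounded semiannually, the periodic rate is the nominal rate divided by 2.
i = 0.01470 / 2 = 0.0073500 = 0.73500%.

0.73500%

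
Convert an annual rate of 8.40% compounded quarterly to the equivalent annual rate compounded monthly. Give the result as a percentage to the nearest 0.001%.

8.342%

EAR = (1 + 0.0840/4)^4 − 1 = 0.086683.
Solve (1 + r/12)^12 = 1.086683: r/12 = 1.086683^(1/12) − 1 = 0.006952, so r = 0.083419 = 8.342%.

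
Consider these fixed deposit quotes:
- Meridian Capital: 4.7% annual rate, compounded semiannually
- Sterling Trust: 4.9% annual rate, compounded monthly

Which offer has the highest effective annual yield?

Sterling Trust

Meridian Capital: (1 + 0.047/2)^2 − 1 = 4.755%
Sterling Trust: (1 + 0.049/12)^12 − 1 = 5.012%
The highest effective annual rate is Sterling Trust at 5.012%.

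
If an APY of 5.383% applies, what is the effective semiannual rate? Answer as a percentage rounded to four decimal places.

2.6562%

The per-half-year rate i satisfies (1 + i)^2 = 1 + 0.05383.
i = 1.05383^(1/2) − 1 = 0.0265622 = 2.6562%.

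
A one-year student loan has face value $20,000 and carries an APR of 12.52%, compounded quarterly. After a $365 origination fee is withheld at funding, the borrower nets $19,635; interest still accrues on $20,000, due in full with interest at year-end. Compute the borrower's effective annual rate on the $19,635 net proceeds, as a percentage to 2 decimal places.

Amount owed after one year: 20,000 × (1 + 0.1252/4)^4 = 20,000 × 1.131202 = $22,624.04.
Effective rate on net proceeds: 22,624.04 / 19,635 − 1 = 0.152230 = 15.22%.

15.22%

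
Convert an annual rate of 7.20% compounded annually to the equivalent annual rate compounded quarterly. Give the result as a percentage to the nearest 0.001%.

Compounded annually, EAR = nominal = 0.072000.
Solve (1 + r/4)^4 = 1.072000: r/4 = 1.072000^(1/4) − 1 = 0.017533, so r = 0.070134 = 7.013%.

7.013%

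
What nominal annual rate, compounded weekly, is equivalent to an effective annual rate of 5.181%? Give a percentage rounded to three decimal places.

5.054%

(1 + r/52)^52 − 1 = 0.05181, so 1 + r/52 = 1.05181^(1/52).
r/52 = 0.000972, so r = 0.050537 = 5.054%.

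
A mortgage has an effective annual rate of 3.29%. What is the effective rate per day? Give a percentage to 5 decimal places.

0.00887%

The per-day rate i satisfies (1 + i)^365 = 1 + 0.0329.
i = 1.0329^(1/365) − 1 = 0.0000887 = 0.00887%.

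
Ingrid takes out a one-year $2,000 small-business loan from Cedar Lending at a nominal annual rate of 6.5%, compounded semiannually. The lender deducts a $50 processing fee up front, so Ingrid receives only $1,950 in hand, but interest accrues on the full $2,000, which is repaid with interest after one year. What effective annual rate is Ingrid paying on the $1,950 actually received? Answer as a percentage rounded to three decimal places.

9.339%

Amount owed after one year: 2,000 × (1 + 0.065/2)^2 = 2,000 × 1.066056 = $2,132.11.
Effective rate on net proceeds: 2,132.11 / 1,950 − 1 = 0.093391 = 9.339%.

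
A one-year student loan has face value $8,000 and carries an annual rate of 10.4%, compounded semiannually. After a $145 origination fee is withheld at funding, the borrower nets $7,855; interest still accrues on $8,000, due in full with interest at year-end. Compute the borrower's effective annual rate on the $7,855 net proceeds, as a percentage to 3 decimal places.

Amount owed after one year: 8,000 × (1 + 0.104/2)^2 = 8,000 × 1.106704 = $8,853.63.
Effective rate on net proceeds: 8,853.63 / 7,855 − 1 = 0.127133 = 12.713%.

12.713%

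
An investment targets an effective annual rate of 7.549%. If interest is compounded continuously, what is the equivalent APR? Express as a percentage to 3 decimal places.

7.278%

Continuous: nominal r satisfies e^r − 1 = 0.07549.
r = ln(1 + 0.07549) = ln(1.07549) = 0.072776 = 7.278%.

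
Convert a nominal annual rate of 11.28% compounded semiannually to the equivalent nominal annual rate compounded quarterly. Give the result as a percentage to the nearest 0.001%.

11.125%

EAR = (1 + 0.1128/2)^2 − 1 = 0.115981.
Solve (1 + r/4)^4 = 1.115981: r/4 = 1.115981^(1/4) − 1 = 0.027813, so r = 0.111253 = 11.125%.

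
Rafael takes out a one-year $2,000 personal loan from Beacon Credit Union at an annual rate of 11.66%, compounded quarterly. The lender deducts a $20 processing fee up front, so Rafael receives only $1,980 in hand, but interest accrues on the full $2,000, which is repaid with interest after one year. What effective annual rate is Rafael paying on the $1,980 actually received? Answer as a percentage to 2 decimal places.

Amount owed after one year: 2,000 × (1 + 0.1166/4)^4 = 2,000 × 1.121798 = $2,243.60.
Effective rate on net proceeds: 2,243.60 / 1,980 − 1 = 0.133129 = 13.31%.

13.31%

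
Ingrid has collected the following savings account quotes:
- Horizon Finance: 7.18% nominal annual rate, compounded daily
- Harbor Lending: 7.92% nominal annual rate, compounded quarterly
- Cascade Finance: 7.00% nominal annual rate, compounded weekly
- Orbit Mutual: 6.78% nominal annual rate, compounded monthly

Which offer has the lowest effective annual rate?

Horizon Finance: (1 + 0.0718/365)^365 − 1 = 7.443%
Harbor Lending: (1 + 0.0792/4)^4 − 1 = 8.158%
Cascade Finance: (1 + 0.0700/52)^52 − 1 = 7.246%
Orbit Mutual: (1 + 0.0678/12)^12 − 1 = 6.995%
The lowest effective annual rate is Orbit Mutual at 6.995%.

Orbit Mutual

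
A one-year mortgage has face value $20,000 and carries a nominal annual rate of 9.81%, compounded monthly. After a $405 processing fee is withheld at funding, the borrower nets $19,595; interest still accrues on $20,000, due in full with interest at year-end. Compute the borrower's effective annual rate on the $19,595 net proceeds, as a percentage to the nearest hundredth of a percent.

12.54%

Amount owed after one year: 20,000 × (1 + 0.0981/12)^12 = 20,000 × 1.102633 = $22,052.67.
Effective rate on net proceeds: 22,052.67 / 19,595 − 1 = 0.125423 = 12.54%.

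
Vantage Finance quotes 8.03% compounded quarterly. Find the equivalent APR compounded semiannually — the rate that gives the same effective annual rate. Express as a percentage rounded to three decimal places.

EAR = (1 + 0.0803/4)^4 − 1 = 0.082751.
Solve (1 + r/2)^2 = 1.082751: r/2 = 1.082751^(1/2) − 1 = 0.040553, so r = 0.081106 = 8.111%.

8.111%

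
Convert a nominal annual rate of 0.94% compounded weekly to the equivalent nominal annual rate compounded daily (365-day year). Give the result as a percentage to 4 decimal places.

0.9399%

EAR = (1 + 0.0094/52)^52 − 1 = 0.009443.
Solve (1 + r/365)^365 = 1.009443: r/365 = 1.009443^(1/365) − 1 = 0.000026, so r = 0.009399 = 0.9399%.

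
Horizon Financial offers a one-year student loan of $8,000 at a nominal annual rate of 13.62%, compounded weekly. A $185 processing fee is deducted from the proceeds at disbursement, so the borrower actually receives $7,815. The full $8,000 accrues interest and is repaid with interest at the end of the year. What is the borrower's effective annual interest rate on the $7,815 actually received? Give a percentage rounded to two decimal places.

Amount owed after one year: 8,000 × (1 + 0.1362/52)^52 = 8,000 × 1.145707 = $9,165.66.
Effective rate on net proceeds: 9,165.66 / 7,815 − 1 = 0.172829 = 17.28%.

17.28%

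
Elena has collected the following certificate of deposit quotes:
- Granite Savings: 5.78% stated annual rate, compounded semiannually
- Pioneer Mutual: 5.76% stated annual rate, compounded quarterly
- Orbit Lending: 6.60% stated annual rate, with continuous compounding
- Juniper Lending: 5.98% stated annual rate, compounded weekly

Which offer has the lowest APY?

Granite Savings: (1 + 0.0578/2)^2 − 1 = 5.864%
Pioneer Mutual: (1 + 0.0576/4)^4 − 1 = 5.886%
Orbit Lending: e^0.0660 − 1 = 6.823%
Juniper Lending: (1 + 0.0598/52)^52 − 1 = 6.159%
The lowest effective annual rate is Granite Savings at 5.864%.

Granite Savings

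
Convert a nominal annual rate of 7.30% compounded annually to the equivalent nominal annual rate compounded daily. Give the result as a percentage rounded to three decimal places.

Compounded annually, EAR = nominal = 0.073000.
Solve (1 + r/365)^365 = 1.073000: r/365 = 1.073000^(1/365) − 1 = 0.000193, so r = 0.070465 = 7.047%.

7.047%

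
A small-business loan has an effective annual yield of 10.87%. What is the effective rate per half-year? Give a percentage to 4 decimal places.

The per-half-year rate i satisfies (1 + i)^2 = 1 + 0.1087.
i = 1.1087^(1/2) − 1 = 0.0529482 = 5.2948%.

5.2948%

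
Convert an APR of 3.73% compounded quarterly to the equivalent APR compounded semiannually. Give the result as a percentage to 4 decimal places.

3.7474%

EAR = (1 + 0.0373/4)^4 − 1 = 0.037825.
Solve (1 + r/2)^2 = 1.037825: r/2 = 1.037825^(1/2) − 1 = 0.018737, so r = 0.037474 = 3.7474%.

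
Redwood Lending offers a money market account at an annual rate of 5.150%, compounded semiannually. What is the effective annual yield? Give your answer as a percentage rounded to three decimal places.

EAR = (1 + 0.05150/2)^2 − 1.
= (1 + 0.025750)^2 − 1 = 1.052163 − 1 = 5.216%.

5.216%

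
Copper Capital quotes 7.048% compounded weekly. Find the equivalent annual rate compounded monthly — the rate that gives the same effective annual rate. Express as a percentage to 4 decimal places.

EAR = (1 + 0.07048/52)^52 − 1 = 0.072972.
Solve (1 + r/12)^12 = 1.072972: r/12 = 1.072972^(1/12) − 1 = 0.005887, so r = 0.070639 = 7.0639%.

7.0639%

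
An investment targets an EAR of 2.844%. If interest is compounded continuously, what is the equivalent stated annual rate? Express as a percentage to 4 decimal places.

Continuous: nominal r satisfies e^r − 1 = 0.02844.
r = ln(1 + 0.02844) = ln(1.02844) = 0.028043 = 2.8043%.

2.8043%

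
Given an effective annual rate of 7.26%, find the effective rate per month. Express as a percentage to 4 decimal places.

The per-month rate i satisfies (1 + i)^12 = 1 + 0.0726.
i = 1.0726^(1/12) − 1 = 0.0058576 = 0.5858%.

0.5858%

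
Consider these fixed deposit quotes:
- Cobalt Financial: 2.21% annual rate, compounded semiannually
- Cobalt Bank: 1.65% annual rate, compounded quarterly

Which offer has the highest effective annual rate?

Cobalt Financial: (1 + 0.0221/2)^2 − 1 = 2.222%
Cobalt Bank: (1 + 0.0165/4)^4 − 1 = 1.660%
The highest effective annual rate is Cobalt Financial at 2.222%.

Cobalt Financial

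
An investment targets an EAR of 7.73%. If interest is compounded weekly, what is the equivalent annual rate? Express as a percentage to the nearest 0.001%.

7.451%

(1 + r/52)^52 − 1 = 0.0773, so 1 + r/52 = 1.0773^(1/52).
r/52 = 0.001433, so r = 0.074511 = 7.451%.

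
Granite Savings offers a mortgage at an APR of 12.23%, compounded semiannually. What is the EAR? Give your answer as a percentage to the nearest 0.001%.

EAR = (1 + 0.1223/2)^2 − 1.
= 1.126039 − 1 = 12.604%.

12.604%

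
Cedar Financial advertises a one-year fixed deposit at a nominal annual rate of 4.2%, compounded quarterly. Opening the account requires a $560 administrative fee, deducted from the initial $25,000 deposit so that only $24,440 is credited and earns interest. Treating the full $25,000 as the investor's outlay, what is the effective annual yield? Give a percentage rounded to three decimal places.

1.931%

Value after one year: 24,440 × (1 + 0.042/4)^4 = 24,440 × 1.042666 = $25,482.76.
Effective yield on the $25,000 outlay: 25,482.76 / 25,000 − 1 = 0.019310 = 1.931%.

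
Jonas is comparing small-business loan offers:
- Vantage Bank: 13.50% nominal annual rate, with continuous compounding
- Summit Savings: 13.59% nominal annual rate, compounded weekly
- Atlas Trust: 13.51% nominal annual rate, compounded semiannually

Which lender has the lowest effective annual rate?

Vantage Bank: e^0.1350 − 1 = 14.454%
Summit Savings: (1 + 0.1359/52)^52 − 1 = 14.536%
Atlas Trust: (1 + 0.1351/2)^2 − 1 = 13.966%
The lowest effective annual rate is Atlas Trust at 13.966%.

Atlas Trust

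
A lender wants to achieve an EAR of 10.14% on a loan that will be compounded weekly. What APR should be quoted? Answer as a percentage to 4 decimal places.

(1 + r/52)^52 − 1 = 0.1014, so 1 + r/52 = 1.1014^(1/52).
r/52 = 0.001859, so r = 0.096672 = 9.6672%.

9.6672%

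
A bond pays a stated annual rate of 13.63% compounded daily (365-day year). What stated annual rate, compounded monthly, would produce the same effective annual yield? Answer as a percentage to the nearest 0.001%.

EAR = (1 + 0.1363/365)^365 − 1 = 0.145996.
Solve (1 + r/12)^12 = 1.145996: r/12 = 1.145996^(1/12) − 1 = 0.011421, so r = 0.137051 = 13.705%.

13.705%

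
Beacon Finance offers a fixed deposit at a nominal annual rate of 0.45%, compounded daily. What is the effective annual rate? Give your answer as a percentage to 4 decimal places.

EAR = (1 + 0.0045/365)^365 − 1.
= 1.004510 − 1 = 0.4510%.

0.4510%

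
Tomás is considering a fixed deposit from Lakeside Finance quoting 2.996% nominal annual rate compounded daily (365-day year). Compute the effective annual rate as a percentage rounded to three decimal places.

3.041%

EAR = (1 + 0.02996/365)^365 − 1.
= 1.030412 − 1 = 3.041%.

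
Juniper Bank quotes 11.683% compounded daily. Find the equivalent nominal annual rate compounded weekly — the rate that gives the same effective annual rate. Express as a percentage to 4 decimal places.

11.6943%

EAR = (1 + 0.11683/365)^365 − 1 = 0.123907.
Solve (1 + r/52)^52 = 1.123907: r/52 = 1.123907^(1/52) − 1 = 0.002249, so r = 0.116943 = 11.6943%.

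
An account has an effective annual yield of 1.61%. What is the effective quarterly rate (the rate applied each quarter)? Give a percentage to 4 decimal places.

The per-quarter rate i satisfies (1 + i)^4 = 1 + 0.0161.
i = 1.0161^(1/4) − 1 = 0.0040009 = 0.4001%.

0.4001%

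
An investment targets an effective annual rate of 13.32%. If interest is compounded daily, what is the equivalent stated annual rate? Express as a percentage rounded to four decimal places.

12.5067%

(1 + r/365)^365 − 1 = 0.1332, so 1 + r/365 = 1.1332^(1/365).
r/365 = 0.000343, so r = 0.125067 = 12.5067%.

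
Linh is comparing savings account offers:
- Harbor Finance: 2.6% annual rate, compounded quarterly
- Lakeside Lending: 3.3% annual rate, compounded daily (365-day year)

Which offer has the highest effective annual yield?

Harbor Finance: (1 + 0.026/4)^4 − 1 = 2.625%
Lakeside Lending: (1 + 0.033/365)^365 − 1 = 3.355%
The highest effective annual rate is Lakeside Lending at 3.355%.

Lakeside Lending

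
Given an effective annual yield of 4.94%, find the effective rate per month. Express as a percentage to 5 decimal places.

0.40263%

The per-month rate i satisfies (1 + i)^12 = 1 + 0.0494.
i = 1.0494^(1/12) − 1 = 0.0040263 = 0.40263%.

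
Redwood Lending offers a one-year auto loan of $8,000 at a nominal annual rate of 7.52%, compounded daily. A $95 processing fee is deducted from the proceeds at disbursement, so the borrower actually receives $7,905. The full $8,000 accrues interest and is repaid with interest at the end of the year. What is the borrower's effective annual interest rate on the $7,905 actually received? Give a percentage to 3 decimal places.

Amount owed after one year: 8,000 × (1 + 0.0752/365)^365 = 8,000 × 1.078091 = $8,624.73.
Effective rate on net proceeds: 8,624.73 / 7,905 − 1 = 0.091048 = 9.105%.

9.105%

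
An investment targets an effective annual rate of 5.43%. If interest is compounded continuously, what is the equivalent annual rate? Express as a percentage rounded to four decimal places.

Continuous: nominal r satisfies e^r − 1 = 0.0543.
r = ln(1 + 0.0543) = ln(1.0543) = 0.052877 = 5.2877%.

5.2877%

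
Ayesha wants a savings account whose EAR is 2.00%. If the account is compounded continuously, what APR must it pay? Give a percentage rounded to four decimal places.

Continuous: nominal r satisfies e^r − 1 = 0.0200.
r = ln(1 + 0.0200) = ln(1.0200) = 0.019803 = 1.9803%.

1.9803%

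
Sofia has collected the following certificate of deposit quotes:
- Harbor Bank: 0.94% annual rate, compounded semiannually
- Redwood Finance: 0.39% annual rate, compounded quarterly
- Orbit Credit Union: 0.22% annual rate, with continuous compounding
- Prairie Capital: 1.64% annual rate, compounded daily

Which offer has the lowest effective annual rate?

Harbor Bank: (1 + 0.0094/2)^2 − 1 = 0.942%
Redwood Finance: (1 + 0.0039/4)^4 − 1 = 0.391%
Orbit Credit Union: e^0.0022 − 1 = 0.220%
Prairie Capital: (1 + 0.0164/365)^365 − 1 = 1.653%
The lowest effective annual rate is Orbit Credit Union at 0.220%.

Orbit Credit Union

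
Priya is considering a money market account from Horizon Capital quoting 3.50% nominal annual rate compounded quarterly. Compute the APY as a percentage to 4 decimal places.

3.5462%

EAR = (1 + 0.0350/4)^4 − 1.
= (1 + 0.008750)^4 − 1 = 1.035462 − 1 = 3.5462%.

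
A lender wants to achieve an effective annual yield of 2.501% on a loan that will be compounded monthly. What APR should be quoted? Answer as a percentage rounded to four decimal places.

(1 + r/12)^12 − 1 = 0.02501, so 1 + r/12 = 1.02501^(1/12).
r/12 = 0.002061, so r = 0.024728 = 2.4728%.

2.4728%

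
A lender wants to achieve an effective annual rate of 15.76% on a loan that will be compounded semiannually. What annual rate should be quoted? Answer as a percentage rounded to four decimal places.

15.1836%

(1 + r/2)^2 − 1 = 0.1576, so 1 + r/2 = 1.1576^(1/2).
r/2 = 0.075918, so r = 0.151836 = 15.1836%.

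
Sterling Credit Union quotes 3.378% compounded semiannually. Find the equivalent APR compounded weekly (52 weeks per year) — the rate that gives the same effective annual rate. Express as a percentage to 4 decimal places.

3.3509%

EAR = (1 + 0.03378/2)^2 − 1 = 0.034065.
Solve (1 + r/52)^52 = 1.034065: r/52 = 1.034065^(1/52) − 1 = 0.000644, so r = 0.033509 = 3.3509%.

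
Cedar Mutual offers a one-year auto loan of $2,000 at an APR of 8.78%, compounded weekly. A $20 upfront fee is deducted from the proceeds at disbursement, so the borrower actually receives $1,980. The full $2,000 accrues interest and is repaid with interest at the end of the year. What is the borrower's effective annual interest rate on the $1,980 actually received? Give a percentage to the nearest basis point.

10.27%

Amount owed after one year: 2,000 × (1 + 0.0878/52)^52 = 2,000 × 1.091689 = $2,183.38.
Effective rate on net proceeds: 2,183.38 / 1,980 − 1 = 0.102716 = 10.27%.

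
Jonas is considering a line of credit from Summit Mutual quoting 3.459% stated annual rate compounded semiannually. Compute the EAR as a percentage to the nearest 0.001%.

3.489%

EAR = (1 + 0.03459/2)^2 − 1.
= (1 + 0.017295)^2 − 1 = 1.034889 − 1 = 3.489%.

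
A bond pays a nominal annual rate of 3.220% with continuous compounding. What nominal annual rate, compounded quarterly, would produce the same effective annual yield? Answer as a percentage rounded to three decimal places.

EAR under continuous compounding: e^0.03220 − 1 = 0.032724.
Solve (1 + r/4)^4 = 1.032724: r/4 = 1.032724^(1/4) − 1 = 0.008082, so r = 0.032330 = 3.233%.

3.233%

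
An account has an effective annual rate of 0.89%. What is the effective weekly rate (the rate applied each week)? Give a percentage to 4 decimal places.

0.0170%

The per-week rate i satisfies (1 + i)^52 = 1 + 0.0089.
i = 1.0089^(1/52) − 1 = 0.0001704 = 0.0170%.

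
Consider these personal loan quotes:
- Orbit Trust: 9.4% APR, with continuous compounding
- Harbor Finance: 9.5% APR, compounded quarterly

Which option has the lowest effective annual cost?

Harbor Finance

Orbit Trust: e^0.094 − 1 = 9.856%
Harbor Finance: (1 + 0.095/4)^4 − 1 = 9.844%
The lowest effective annual rate is Harbor Finance at 9.844%.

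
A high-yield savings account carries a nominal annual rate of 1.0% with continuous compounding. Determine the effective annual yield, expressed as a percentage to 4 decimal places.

With continuous compounding, EAR = e^0.010 − 1.
e^0.010 = 1.010050, so EAR = 0.010050 = 1.0050%.

1.0050%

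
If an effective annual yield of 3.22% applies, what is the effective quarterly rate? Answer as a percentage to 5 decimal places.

0.79546%

The per-quarter rate i satisfies (1 + i)^4 = 1 + 0.0322.
i = 1.0322^(1/4) − 1 = 0.0079546 = 0.79546%.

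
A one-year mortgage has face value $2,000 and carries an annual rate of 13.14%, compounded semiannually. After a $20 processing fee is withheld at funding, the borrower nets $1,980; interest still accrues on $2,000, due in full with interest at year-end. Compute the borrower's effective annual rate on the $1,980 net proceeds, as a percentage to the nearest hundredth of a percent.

Amount owed after one year: 2,000 × (1 + 0.1314/2)^2 = 2,000 × 1.135716 = $2,271.43.
Effective rate on net proceeds: 2,271.43 / 1,980 − 1 = 0.147188 = 14.72%.

14.72%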